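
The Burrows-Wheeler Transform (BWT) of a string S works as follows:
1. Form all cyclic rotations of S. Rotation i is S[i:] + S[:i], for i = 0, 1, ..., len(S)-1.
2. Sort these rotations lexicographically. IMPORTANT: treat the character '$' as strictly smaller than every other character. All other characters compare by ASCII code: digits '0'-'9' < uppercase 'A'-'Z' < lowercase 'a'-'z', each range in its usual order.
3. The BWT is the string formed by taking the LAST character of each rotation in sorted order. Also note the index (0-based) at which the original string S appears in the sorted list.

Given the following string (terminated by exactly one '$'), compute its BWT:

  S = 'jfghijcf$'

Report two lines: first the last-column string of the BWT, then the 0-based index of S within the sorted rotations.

All 9 rotations (rotation i = S[i:]+S[:i]):
  rot[0] = jfghijcf$
  rot[1] = fghijcf$j
  rot[2] = ghijcf$jf
  rot[3] = hijcf$jfg
  rot[4] = ijcf$jfgh
  rot[5] = jcf$jfghi
  rot[6] = cf$jfghij
  rot[7] = f$jfghijc
  rot[8] = $jfghijcf
Sorted (with $ < everything):
  sorted[0] = $jfghijcf  (last char: 'f')
  sorted[1] = cf$jfghij  (last char: 'j')
  sorted[2] = f$jfghijc  (last char: 'c')
  sorted[3] = fghijcf$j  (last char: 'j')
  sorted[4] = ghijcf$jf  (last char: 'f')
  sorted[5] = hijcf$jfg  (last char: 'g')
  sorted[6] = ijcf$jfgh  (last char: 'h')
  sorted[7] = jcf$jfghi  (last char: 'i')
  sorted[8] = jfghijcf$  (last char: '$')
Last column: fjcjfghi$
Original string S is at sorted index 8

Answer: fjcjfghi$
8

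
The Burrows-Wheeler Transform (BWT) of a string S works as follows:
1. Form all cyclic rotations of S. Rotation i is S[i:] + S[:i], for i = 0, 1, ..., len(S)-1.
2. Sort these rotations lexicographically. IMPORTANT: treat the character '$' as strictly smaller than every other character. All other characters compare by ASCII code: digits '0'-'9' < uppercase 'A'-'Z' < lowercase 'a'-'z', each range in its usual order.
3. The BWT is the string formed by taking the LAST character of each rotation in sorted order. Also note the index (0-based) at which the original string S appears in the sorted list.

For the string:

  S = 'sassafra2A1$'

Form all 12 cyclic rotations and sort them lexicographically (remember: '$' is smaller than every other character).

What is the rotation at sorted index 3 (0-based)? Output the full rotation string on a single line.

Answer: A1$sassafra2

Derivation:
All 12 rotations (rotation i = S[i:]+S[:i]):
  rot[0] = sassafra2A1$
  rot[1] = assafra2A1$s
  rot[2] = ssafra2A1$sa
  rot[3] = safra2A1$sas
  rot[4] = afra2A1$sass
  rot[5] = fra2A1$sassa
  rot[6] = ra2A1$sassaf
  rot[7] = a2A1$sassafr
  rot[8] = 2A1$sassafra
  rot[9] = A1$sassafra2
  rot[10] = 1$sassafra2A
  rot[11] = $sassafra2A1
Sorted (with $ < everything):
  sorted[0] = $sassafra2A1
  sorted[1] = 1$sassafra2A
  sorted[2] = 2A1$sassafra
  sorted[3] = A1$sassafra2
  sorted[4] = a2A1$sassafr
  sorted[5] = afra2A1$sass
  sorted[6] = assafra2A1$s
  sorted[7] = fra2A1$sassa
  sorted[8] = ra2A1$sassaf
  sorted[9] = safra2A1$sas
  sorted[10] = sassafra2A1$
  sorted[11] = ssafra2A1$sa
sorted[3] = A1$sassafra2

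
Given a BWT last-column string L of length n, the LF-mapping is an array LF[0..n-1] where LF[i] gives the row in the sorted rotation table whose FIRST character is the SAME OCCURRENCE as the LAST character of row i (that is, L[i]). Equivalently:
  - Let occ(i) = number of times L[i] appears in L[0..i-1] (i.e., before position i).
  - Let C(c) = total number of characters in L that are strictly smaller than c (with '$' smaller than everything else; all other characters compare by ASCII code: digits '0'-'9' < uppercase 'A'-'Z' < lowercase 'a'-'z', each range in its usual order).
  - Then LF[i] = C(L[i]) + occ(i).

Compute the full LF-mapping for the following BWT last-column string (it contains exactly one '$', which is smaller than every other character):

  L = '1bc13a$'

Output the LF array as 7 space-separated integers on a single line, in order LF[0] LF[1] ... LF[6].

Answer: 1 5 6 2 3 4 0

Derivation:
Char counts: '$':1, '1':2, '3':1, 'a':1, 'b':1, 'c':1
C (first-col start): C('$')=0, C('1')=1, C('3')=3, C('a')=4, C('b')=5, C('c')=6
L[0]='1': occ=0, LF[0]=C('1')+0=1+0=1
L[1]='b': occ=0, LF[1]=C('b')+0=5+0=5
L[2]='c': occ=0, LF[2]=C('c')+0=6+0=6
L[3]='1': occ=1, LF[3]=C('1')+1=1+1=2
L[4]='3': occ=0, LF[4]=C('3')+0=3+0=3
L[5]='a': occ=0, LF[5]=C('a')+0=4+0=4
L[6]='$': occ=0, LF[6]=C('$')+0=0+0=0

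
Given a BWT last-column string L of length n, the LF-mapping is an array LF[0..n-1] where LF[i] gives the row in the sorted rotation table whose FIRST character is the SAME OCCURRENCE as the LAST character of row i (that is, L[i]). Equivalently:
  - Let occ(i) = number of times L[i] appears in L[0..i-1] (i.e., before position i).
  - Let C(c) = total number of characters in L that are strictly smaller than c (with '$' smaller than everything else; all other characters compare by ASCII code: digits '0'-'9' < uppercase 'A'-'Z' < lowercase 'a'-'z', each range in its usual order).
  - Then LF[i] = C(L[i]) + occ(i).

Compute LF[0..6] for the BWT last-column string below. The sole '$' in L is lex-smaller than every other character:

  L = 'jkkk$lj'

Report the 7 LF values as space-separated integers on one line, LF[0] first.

Answer: 1 3 4 5 0 6 2

Derivation:
Char counts: '$':1, 'j':2, 'k':3, 'l':1
C (first-col start): C('$')=0, C('j')=1, C('k')=3, C('l')=6
L[0]='j': occ=0, LF[0]=C('j')+0=1+0=1
L[1]='k': occ=0, LF[1]=C('k')+0=3+0=3
L[2]='k': occ=1, LF[2]=C('k')+1=3+1=4
L[3]='k': occ=2, LF[3]=C('k')+2=3+2=5
L[4]='$': occ=0, LF[4]=C('$')+0=0+0=0
L[5]='l': occ=0, LF[5]=C('l')+0=6+0=6
L[6]='j': occ=1, LF[6]=C('j')+1=1+1=2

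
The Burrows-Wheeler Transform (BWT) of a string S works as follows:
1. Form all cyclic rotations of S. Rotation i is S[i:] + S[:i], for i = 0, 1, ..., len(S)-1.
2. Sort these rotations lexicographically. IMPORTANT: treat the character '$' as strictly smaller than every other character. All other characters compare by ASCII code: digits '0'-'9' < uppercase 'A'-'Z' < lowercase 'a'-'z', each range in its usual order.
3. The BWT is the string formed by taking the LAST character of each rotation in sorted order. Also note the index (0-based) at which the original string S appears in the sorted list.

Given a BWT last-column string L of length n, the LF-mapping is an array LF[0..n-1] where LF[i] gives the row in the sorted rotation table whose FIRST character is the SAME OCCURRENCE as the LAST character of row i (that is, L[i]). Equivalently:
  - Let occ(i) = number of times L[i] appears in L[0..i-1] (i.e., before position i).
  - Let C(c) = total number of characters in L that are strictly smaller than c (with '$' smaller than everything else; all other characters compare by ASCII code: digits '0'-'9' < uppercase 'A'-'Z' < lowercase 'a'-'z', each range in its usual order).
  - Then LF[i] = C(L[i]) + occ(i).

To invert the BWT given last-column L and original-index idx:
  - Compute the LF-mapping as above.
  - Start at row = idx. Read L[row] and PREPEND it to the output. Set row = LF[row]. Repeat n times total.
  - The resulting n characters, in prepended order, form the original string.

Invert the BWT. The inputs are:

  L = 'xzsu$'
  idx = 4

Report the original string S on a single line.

LF mapping: 3 4 1 2 0
Walk LF starting at row 4, prepending L[row]:
  step 1: row=4, L[4]='$', prepend. Next row=LF[4]=0
  step 2: row=0, L[0]='x', prepend. Next row=LF[0]=3
  step 3: row=3, L[3]='u', prepend. Next row=LF[3]=2
  step 4: row=2, L[2]='s', prepend. Next row=LF[2]=1
  step 5: row=1, L[1]='z', prepend. Next row=LF[1]=4
Reversed output: zsux$

Answer: zsux$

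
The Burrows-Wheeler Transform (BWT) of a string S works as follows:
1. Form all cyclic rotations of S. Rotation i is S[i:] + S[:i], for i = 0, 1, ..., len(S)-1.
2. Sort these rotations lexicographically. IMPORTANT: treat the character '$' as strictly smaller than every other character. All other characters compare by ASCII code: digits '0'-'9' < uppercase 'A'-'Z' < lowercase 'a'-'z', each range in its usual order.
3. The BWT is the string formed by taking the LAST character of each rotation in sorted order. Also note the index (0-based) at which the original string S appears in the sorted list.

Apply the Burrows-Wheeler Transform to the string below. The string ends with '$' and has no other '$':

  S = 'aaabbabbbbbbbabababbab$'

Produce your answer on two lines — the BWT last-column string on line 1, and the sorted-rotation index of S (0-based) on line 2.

Answer: b$abbbbababbaabababbbba
1

Derivation:
All 23 rotations (rotation i = S[i:]+S[:i]):
  rot[0] = aaabbabbbbbbbabababbab$
  rot[1] = aabbabbbbbbbabababbab$a
  rot[2] = abbabbbbbbbabababbab$aa
  rot[3] = bbabbbbbbbabababbab$aaa
  rot[4] = babbbbbbbabababbab$aaab
  rot[5] = abbbbbbbabababbab$aaabb
  rot[6] = bbbbbbbabababbab$aaabba
  rot[7] = bbbbbbabababbab$aaabbab
  rot[8] = bbbbbabababbab$aaabbabb
  rot[9] = bbbbabababbab$aaabbabbb
  rot[10] = bbbabababbab$aaabbabbbb
  rot[11] = bbabababbab$aaabbabbbbb
  rot[12] = babababbab$aaabbabbbbbb
  rot[13] = abababbab$aaabbabbbbbbb
  rot[14] = bababbab$aaabbabbbbbbba
  rot[15] = ababbab$aaabbabbbbbbbab
  rot[16] = babbab$aaabbabbbbbbbaba
  rot[17] = abbab$aaabbabbbbbbbabab
  rot[18] = bbab$aaabbabbbbbbbababa
  rot[19] = bab$aaabbabbbbbbbababab
  rot[20] = ab$aaabbabbbbbbbabababb
  rot[21] = b$aaabbabbbbbbbabababba
  rot[22] = $aaabbabbbbbbbabababbab
Sorted (with $ < everything):
  sorted[0] = $aaabbabbbbbbbabababbab  (last char: 'b')
  sorted[1] = aaabbabbbbbbbabababbab$  (last char: '$')
  sorted[2] = aabbabbbbbbbabababbab$a  (last char: 'a')
  sorted[3] = ab$aaabbabbbbbbbabababb  (last char: 'b')
  sorted[4] = abababbab$aaabbabbbbbbb  (last char: 'b')
  sorted[5] = ababbab$aaabbabbbbbbbab  (last char: 'b')
  sorted[6] = abbab$aaabbabbbbbbbabab  (last char: 'b')
  sorted[7] = abbabbbbbbbabababbab$aa  (last char: 'a')
  sorted[8] = abbbbbbbabababbab$aaabb  (last char: 'b')
  sorted[9] = b$aaabbabbbbbbbabababba  (last char: 'a')
  sorted[10] = bab$aaabbabbbbbbbababab  (last char: 'b')
  sorted[11] = babababbab$aaabbabbbbbb  (last char: 'b')
  sorted[12] = bababbab$aaabbabbbbbbba  (last char: 'a')
  sorted[13] = babbab$aaabbabbbbbbbaba  (last char: 'a')
  sorted[14] = babbbbbbbabababbab$aaab  (last char: 'b')
  sorted[15] = bbab$aaabbabbbbbbbababa  (last char: 'a')
  sorted[16] = bbabababbab$aaabbabbbbb  (last char: 'b')
  sorted[17] = bbabbbbbbbabababbab$aaa  (last char: 'a')
  sorted[18] = bbbabababbab$aaabbabbbb  (last char: 'b')
  sorted[19] = bbbbabababbab$aaabbabbb  (last char: 'b')
  sorted[20] = bbbbbabababbab$aaabbabb  (last char: 'b')
  sorted[21] = bbbbbbabababbab$aaabbab  (last char: 'b')
  sorted[22] = bbbbbbbabababbab$aaabba  (last char: 'a')
Last column: b$abbbbababbaabababbbba
Original string S is at sorted index 1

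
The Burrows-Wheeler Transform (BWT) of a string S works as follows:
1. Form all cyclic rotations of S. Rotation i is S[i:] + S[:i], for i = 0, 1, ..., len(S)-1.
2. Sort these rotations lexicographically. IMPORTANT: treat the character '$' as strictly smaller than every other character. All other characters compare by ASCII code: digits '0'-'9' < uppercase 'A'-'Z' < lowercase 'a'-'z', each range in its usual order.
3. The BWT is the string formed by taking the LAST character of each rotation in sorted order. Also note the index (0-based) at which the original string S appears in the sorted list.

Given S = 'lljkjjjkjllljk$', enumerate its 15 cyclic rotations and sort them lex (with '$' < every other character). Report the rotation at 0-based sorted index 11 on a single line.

All 15 rotations (rotation i = S[i:]+S[:i]):
  rot[0] = lljkjjjkjllljk$
  rot[1] = ljkjjjkjllljk$l
  rot[2] = jkjjjkjllljk$ll
  rot[3] = kjjjkjllljk$llj
  rot[4] = jjjkjllljk$lljk
  rot[5] = jjkjllljk$lljkj
  rot[6] = jkjllljk$lljkjj
  rot[7] = kjllljk$lljkjjj
  rot[8] = jllljk$lljkjjjk
  rot[9] = llljk$lljkjjjkj
  rot[10] = lljk$lljkjjjkjl
  rot[11] = ljk$lljkjjjkjll
  rot[12] = jk$lljkjjjkjlll
  rot[13] = k$lljkjjjkjlllj
  rot[14] = $lljkjjjkjllljk
Sorted (with $ < everything):
  sorted[0] = $lljkjjjkjllljk
  sorted[1] = jjjkjllljk$lljk
  sorted[2] = jjkjllljk$lljkj
  sorted[3] = jk$lljkjjjkjlll
  sorted[4] = jkjjjkjllljk$ll
  sorted[5] = jkjllljk$lljkjj
  sorted[6] = jllljk$lljkjjjk
  sorted[7] = k$lljkjjjkjlllj
  sorted[8] = kjjjkjllljk$llj
  sorted[9] = kjllljk$lljkjjj
  sorted[10] = ljk$lljkjjjkjll
  sorted[11] = ljkjjjkjllljk$l
  sorted[12] = lljk$lljkjjjkjl
  sorted[13] = lljkjjjkjllljk$
  sorted[14] = llljk$lljkjjjkj
sorted[11] = ljkjjjkjllljk$l

Answer: ljkjjjkjllljk$l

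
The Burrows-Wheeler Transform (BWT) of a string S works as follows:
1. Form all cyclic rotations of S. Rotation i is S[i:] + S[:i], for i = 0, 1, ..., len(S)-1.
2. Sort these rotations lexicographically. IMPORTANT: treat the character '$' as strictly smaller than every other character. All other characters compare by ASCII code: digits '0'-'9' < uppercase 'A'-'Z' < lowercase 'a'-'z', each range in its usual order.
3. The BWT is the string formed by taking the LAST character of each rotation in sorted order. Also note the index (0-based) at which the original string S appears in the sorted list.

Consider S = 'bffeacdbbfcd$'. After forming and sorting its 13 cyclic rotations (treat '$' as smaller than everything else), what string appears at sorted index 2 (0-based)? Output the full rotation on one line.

Answer: bbfcd$bffeacd

Derivation:
All 13 rotations (rotation i = S[i:]+S[:i]):
  rot[0] = bffeacdbbfcd$
  rot[1] = ffeacdbbfcd$b
  rot[2] = feacdbbfcd$bf
  rot[3] = eacdbbfcd$bff
  rot[4] = acdbbfcd$bffe
  rot[5] = cdbbfcd$bffea
  rot[6] = dbbfcd$bffeac
  rot[7] = bbfcd$bffeacd
  rot[8] = bfcd$bffeacdb
  rot[9] = fcd$bffeacdbb
  rot[10] = cd$bffeacdbbf
  rot[11] = d$bffeacdbbfc
  rot[12] = $bffeacdbbfcd
Sorted (with $ < everything):
  sorted[0] = $bffeacdbbfcd
  sorted[1] = acdbbfcd$bffe
  sorted[2] = bbfcd$bffeacd
  sorted[3] = bfcd$bffeacdb
  sorted[4] = bffeacdbbfcd$
  sorted[5] = cd$bffeacdbbf
  sorted[6] = cdbbfcd$bffea
  sorted[7] = d$bffeacdbbfc
  sorted[8] = dbbfcd$bffeac
  sorted[9] = eacdbbfcd$bff
  sorted[10] = fcd$bffeacdbb
  sorted[11] = feacdbbfcd$bf
  sorted[12] = ffeacdbbfcd$b
sorted[2] = bbfcd$bffeacd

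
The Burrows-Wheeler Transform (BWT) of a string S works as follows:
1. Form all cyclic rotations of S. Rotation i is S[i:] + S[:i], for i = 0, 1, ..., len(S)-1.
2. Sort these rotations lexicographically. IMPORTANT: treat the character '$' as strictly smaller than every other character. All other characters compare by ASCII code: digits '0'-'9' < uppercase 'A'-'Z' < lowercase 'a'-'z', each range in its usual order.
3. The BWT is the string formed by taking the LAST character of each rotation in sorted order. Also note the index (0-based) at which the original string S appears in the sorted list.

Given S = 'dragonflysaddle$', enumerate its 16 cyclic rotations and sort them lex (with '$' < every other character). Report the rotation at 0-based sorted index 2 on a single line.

Answer: agonflysaddle$dr

Derivation:
All 16 rotations (rotation i = S[i:]+S[:i]):
  rot[0] = dragonflysaddle$
  rot[1] = ragonflysaddle$d
  rot[2] = agonflysaddle$dr
  rot[3] = gonflysaddle$dra
  rot[4] = onflysaddle$drag
  rot[5] = nflysaddle$drago
  rot[6] = flysaddle$dragon
  rot[7] = lysaddle$dragonf
  rot[8] = ysaddle$dragonfl
  rot[9] = saddle$dragonfly
  rot[10] = addle$dragonflys
  rot[11] = ddle$dragonflysa
  rot[12] = dle$dragonflysad
  rot[13] = le$dragonflysadd
  rot[14] = e$dragonflysaddl
  rot[15] = $dragonflysaddle
Sorted (with $ < everything):
  sorted[0] = $dragonflysaddle
  sorted[1] = addle$dragonflys
  sorted[2] = agonflysaddle$dr
  sorted[3] = ddle$dragonflysa
  sorted[4] = dle$dragonflysad
  sorted[5] = dragonflysaddle$
  sorted[6] = e$dragonflysaddl
  sorted[7] = flysaddle$dragon
  sorted[8] = gonflysaddle$dra
  sorted[9] = le$dragonflysadd
  sorted[10] = lysaddle$dragonf
  sorted[11] = nflysaddle$drago
  sorted[12] = onflysaddle$drag
  sorted[13] = ragonflysaddle$d
  sorted[14] = saddle$dragonfly
  sorted[15] = ysaddle$dragonfl
sorted[2] = agonflysaddle$dr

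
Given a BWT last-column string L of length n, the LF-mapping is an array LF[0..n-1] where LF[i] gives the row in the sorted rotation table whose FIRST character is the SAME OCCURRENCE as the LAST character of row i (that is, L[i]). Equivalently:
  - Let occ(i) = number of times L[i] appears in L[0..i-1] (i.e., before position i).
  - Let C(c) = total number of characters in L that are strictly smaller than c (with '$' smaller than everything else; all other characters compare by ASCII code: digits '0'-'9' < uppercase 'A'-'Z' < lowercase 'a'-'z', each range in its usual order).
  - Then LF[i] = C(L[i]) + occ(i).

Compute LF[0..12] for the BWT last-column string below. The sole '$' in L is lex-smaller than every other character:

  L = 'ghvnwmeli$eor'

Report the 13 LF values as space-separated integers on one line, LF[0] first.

Char counts: '$':1, 'e':2, 'g':1, 'h':1, 'i':1, 'l':1, 'm':1, 'n':1, 'o':1, 'r':1, 'v':1, 'w':1
C (first-col start): C('$')=0, C('e')=1, C('g')=3, C('h')=4, C('i')=5, C('l')=6, C('m')=7, C('n')=8, C('o')=9, C('r')=10, C('v')=11, C('w')=12
L[0]='g': occ=0, LF[0]=C('g')+0=3+0=3
L[1]='h': occ=0, LF[1]=C('h')+0=4+0=4
L[2]='v': occ=0, LF[2]=C('v')+0=11+0=11
L[3]='n': occ=0, LF[3]=C('n')+0=8+0=8
L[4]='w': occ=0, LF[4]=C('w')+0=12+0=12
L[5]='m': occ=0, LF[5]=C('m')+0=7+0=7
L[6]='e': occ=0, LF[6]=C('e')+0=1+0=1
L[7]='l': occ=0, LF[7]=C('l')+0=6+0=6
L[8]='i': occ=0, LF[8]=C('i')+0=5+0=5
L[9]='$': occ=0, LF[9]=C('$')+0=0+0=0
L[10]='e': occ=1, LF[10]=C('e')+1=1+1=2
L[11]='o': occ=0, LF[11]=C('o')+0=9+0=9
L[12]='r': occ=0, LF[12]=C('r')+0=10+0=10

Answer: 3 4 11 8 12 7 1 6 5 0 2 9 10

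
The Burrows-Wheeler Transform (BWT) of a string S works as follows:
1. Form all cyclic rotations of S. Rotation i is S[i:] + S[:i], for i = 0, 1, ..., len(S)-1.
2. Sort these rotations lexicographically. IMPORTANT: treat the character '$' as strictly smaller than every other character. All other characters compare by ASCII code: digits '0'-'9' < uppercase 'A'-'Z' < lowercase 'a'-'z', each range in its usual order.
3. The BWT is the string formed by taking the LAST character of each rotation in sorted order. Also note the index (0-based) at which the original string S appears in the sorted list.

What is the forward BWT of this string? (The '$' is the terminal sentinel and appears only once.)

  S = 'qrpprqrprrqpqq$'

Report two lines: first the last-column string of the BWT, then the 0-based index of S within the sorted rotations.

Answer: qrqprqrp$rqqrpp
8

Derivation:
All 15 rotations (rotation i = S[i:]+S[:i]):
  rot[0] = qrpprqrprrqpqq$
  rot[1] = rpprqrprrqpqq$q
  rot[2] = pprqrprrqpqq$qr
  rot[3] = prqrprrqpqq$qrp
  rot[4] = rqrprrqpqq$qrpp
  rot[5] = qrprrqpqq$qrppr
  rot[6] = rprrqpqq$qrpprq
  rot[7] = prrqpqq$qrpprqr
  rot[8] = rrqpqq$qrpprqrp
  rot[9] = rqpqq$qrpprqrpr
  rot[10] = qpqq$qrpprqrprr
  rot[11] = pqq$qrpprqrprrq
  rot[12] = qq$qrpprqrprrqp
  rot[13] = q$qrpprqrprrqpq
  rot[14] = $qrpprqrprrqpqq
Sorted (with $ < everything):
  sorted[0] = $qrpprqrprrqpqq  (last char: 'q')
  sorted[1] = pprqrprrqpqq$qr  (last char: 'r')
  sorted[2] = pqq$qrpprqrprrq  (last char: 'q')
  sorted[3] = prqrprrqpqq$qrp  (last char: 'p')
  sorted[4] = prrqpqq$qrpprqr  (last char: 'r')
  sorted[5] = q$qrpprqrprrqpq  (last char: 'q')
  sorted[6] = qpqq$qrpprqrprr  (last char: 'r')
  sorted[7] = qq$qrpprqrprrqp  (last char: 'p')
  sorted[8] = qrpprqrprrqpqq$  (last char: '$')
  sorted[9] = qrprrqpqq$qrppr  (last char: 'r')
  sorted[10] = rpprqrprrqpqq$q  (last char: 'q')
  sorted[11] = rprrqpqq$qrpprq  (last char: 'q')
  sorted[12] = rqpqq$qrpprqrpr  (last char: 'r')
  sorted[13] = rqrprrqpqq$qrpp  (last char: 'p')
  sorted[14] = rrqpqq$qrpprqrp  (last char: 'p')
Last column: qrqprqrp$rqqrpp
Original string S is at sorted index 8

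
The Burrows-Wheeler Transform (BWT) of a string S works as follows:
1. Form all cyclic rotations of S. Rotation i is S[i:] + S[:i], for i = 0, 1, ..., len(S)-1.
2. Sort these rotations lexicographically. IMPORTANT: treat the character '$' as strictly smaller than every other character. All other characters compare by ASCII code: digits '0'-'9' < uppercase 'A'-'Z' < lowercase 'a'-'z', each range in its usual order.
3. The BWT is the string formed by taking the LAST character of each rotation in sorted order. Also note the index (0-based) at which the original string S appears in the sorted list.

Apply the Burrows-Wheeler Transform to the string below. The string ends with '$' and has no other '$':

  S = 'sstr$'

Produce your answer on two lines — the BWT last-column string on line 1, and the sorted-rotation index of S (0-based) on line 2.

All 5 rotations (rotation i = S[i:]+S[:i]):
  rot[0] = sstr$
  rot[1] = str$s
  rot[2] = tr$ss
  rot[3] = r$sst
  rot[4] = $sstr
Sorted (with $ < everything):
  sorted[0] = $sstr  (last char: 'r')
  sorted[1] = r$sst  (last char: 't')
  sorted[2] = sstr$  (last char: '$')
  sorted[3] = str$s  (last char: 's')
  sorted[4] = tr$ss  (last char: 's')
Last column: rt$ss
Original string S is at sorted index 2

Answer: rt$ss
2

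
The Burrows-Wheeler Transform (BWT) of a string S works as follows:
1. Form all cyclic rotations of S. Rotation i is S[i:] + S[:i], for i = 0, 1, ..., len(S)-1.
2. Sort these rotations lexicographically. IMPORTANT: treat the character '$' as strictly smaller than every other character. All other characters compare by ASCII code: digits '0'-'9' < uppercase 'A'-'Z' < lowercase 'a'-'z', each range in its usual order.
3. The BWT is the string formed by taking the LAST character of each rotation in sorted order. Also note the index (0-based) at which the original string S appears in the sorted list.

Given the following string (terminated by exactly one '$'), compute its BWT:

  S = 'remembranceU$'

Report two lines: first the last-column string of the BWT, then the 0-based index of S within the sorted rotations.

All 13 rotations (rotation i = S[i:]+S[:i]):
  rot[0] = remembranceU$
  rot[1] = emembranceU$r
  rot[2] = membranceU$re
  rot[3] = embranceU$rem
  rot[4] = mbranceU$reme
  rot[5] = branceU$remem
  rot[6] = ranceU$rememb
  rot[7] = anceU$remembr
  rot[8] = nceU$remembra
  rot[9] = ceU$remembran
  rot[10] = eU$remembranc
  rot[11] = U$remembrance
  rot[12] = $remembranceU
Sorted (with $ < everything):
  sorted[0] = $remembranceU  (last char: 'U')
  sorted[1] = U$remembrance  (last char: 'e')
  sorted[2] = anceU$remembr  (last char: 'r')
  sorted[3] = branceU$remem  (last char: 'm')
  sorted[4] = ceU$remembran  (last char: 'n')
  sorted[5] = eU$remembranc  (last char: 'c')
  sorted[6] = embranceU$rem  (last char: 'm')
  sorted[7] = emembranceU$r  (last char: 'r')
  sorted[8] = mbranceU$reme  (last char: 'e')
  sorted[9] = membranceU$re  (last char: 'e')
  sorted[10] = nceU$remembra  (last char: 'a')
  sorted[11] = ranceU$rememb  (last char: 'b')
  sorted[12] = remembranceU$  (last char: '$')
Last column: Uermncmreeab$
Original string S is at sorted index 12

Answer: Uermncmreeab$
12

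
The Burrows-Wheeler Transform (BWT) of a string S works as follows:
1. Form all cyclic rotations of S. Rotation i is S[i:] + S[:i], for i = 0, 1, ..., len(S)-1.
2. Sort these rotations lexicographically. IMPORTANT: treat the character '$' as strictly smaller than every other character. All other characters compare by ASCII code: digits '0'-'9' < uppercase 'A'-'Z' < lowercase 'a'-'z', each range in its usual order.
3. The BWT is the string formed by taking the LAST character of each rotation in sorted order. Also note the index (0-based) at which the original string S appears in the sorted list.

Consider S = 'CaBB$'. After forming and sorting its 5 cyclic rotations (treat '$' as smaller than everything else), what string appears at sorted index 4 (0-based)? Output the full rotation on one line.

Answer: aBB$C

Derivation:
All 5 rotations (rotation i = S[i:]+S[:i]):
  rot[0] = CaBB$
  rot[1] = aBB$C
  rot[2] = BB$Ca
  rot[3] = B$CaB
  rot[4] = $CaBB
Sorted (with $ < everything):
  sorted[0] = $CaBB
  sorted[1] = B$CaB
  sorted[2] = BB$Ca
  sorted[3] = CaBB$
  sorted[4] = aBB$C
sorted[4] = aBB$C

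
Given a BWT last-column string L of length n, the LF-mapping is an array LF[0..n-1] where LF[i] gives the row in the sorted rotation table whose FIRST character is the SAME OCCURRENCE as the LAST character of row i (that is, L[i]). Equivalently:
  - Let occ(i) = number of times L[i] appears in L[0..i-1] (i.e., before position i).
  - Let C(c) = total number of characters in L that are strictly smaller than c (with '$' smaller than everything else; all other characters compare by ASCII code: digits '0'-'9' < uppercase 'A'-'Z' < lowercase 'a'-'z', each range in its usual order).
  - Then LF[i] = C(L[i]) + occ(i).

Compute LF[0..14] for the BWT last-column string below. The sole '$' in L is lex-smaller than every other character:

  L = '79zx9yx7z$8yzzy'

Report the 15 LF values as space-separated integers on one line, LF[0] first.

Answer: 1 4 11 6 5 8 7 2 12 0 3 9 13 14 10

Derivation:
Char counts: '$':1, '7':2, '8':1, '9':2, 'x':2, 'y':3, 'z':4
C (first-col start): C('$')=0, C('7')=1, C('8')=3, C('9')=4, C('x')=6, C('y')=8, C('z')=11
L[0]='7': occ=0, LF[0]=C('7')+0=1+0=1
L[1]='9': occ=0, LF[1]=C('9')+0=4+0=4
L[2]='z': occ=0, LF[2]=C('z')+0=11+0=11
L[3]='x': occ=0, LF[3]=C('x')+0=6+0=6
L[4]='9': occ=1, LF[4]=C('9')+1=4+1=5
L[5]='y': occ=0, LF[5]=C('y')+0=8+0=8
L[6]='x': occ=1, LF[6]=C('x')+1=6+1=7
L[7]='7': occ=1, LF[7]=C('7')+1=1+1=2
L[8]='z': occ=1, LF[8]=C('z')+1=11+1=12
L[9]='$': occ=0, LF[9]=C('$')+0=0+0=0
L[10]='8': occ=0, LF[10]=C('8')+0=3+0=3
L[11]='y': occ=1, LF[11]=C('y')+1=8+1=9
L[12]='z': occ=2, LF[12]=C('z')+2=11+2=13
L[13]='z': occ=3, LF[13]=C('z')+3=11+3=14
L[14]='y': occ=2, LF[14]=C('y')+2=8+2=10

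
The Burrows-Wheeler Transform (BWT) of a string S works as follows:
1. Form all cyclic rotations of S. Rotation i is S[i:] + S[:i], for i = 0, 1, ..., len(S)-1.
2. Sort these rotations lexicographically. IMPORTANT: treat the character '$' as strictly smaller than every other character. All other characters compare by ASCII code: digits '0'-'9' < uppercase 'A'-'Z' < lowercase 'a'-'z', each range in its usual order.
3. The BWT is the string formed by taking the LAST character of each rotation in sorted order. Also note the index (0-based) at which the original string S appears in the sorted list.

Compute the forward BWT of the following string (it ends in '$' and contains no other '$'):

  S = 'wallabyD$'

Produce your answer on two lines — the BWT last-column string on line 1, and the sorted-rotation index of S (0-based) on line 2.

Answer: Dylwala$b
7

Derivation:
All 9 rotations (rotation i = S[i:]+S[:i]):
  rot[0] = wallabyD$
  rot[1] = allabyD$w
  rot[2] = llabyD$wa
  rot[3] = labyD$wal
  rot[4] = abyD$wall
  rot[5] = byD$walla
  rot[6] = yD$wallab
  rot[7] = D$wallaby
  rot[8] = $wallabyD
Sorted (with $ < everything):
  sorted[0] = $wallabyD  (last char: 'D')
  sorted[1] = D$wallaby  (last char: 'y')
  sorted[2] = abyD$wall  (last char: 'l')
  sorted[3] = allabyD$w  (last char: 'w')
  sorted[4] = byD$walla  (last char: 'a')
  sorted[5] = labyD$wal  (last char: 'l')
  sorted[6] = llabyD$wa  (last char: 'a')
  sorted[7] = wallabyD$  (last char: '$')
  sorted[8] = yD$wallab  (last char: 'b')
Last column: Dylwala$b
Original string S is at sorted index 7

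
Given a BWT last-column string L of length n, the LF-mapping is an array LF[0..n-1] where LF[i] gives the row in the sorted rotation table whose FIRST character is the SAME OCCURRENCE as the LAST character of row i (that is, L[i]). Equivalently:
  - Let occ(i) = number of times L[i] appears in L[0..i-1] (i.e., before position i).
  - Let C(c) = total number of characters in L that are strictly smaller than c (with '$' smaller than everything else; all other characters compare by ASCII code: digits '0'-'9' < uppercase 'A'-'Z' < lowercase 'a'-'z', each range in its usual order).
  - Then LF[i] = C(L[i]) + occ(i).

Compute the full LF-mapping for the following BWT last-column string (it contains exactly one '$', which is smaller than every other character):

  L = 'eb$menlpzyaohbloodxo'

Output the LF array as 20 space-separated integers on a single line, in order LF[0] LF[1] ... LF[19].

Char counts: '$':1, 'a':1, 'b':2, 'd':1, 'e':2, 'h':1, 'l':2, 'm':1, 'n':1, 'o':4, 'p':1, 'x':1, 'y':1, 'z':1
C (first-col start): C('$')=0, C('a')=1, C('b')=2, C('d')=4, C('e')=5, C('h')=7, C('l')=8, C('m')=10, C('n')=11, C('o')=12, C('p')=16, C('x')=17, C('y')=18, C('z')=19
L[0]='e': occ=0, LF[0]=C('e')+0=5+0=5
L[1]='b': occ=0, LF[1]=C('b')+0=2+0=2
L[2]='$': occ=0, LF[2]=C('$')+0=0+0=0
L[3]='m': occ=0, LF[3]=C('m')+0=10+0=10
L[4]='e': occ=1, LF[4]=C('e')+1=5+1=6
L[5]='n': occ=0, LF[5]=C('n')+0=11+0=11
L[6]='l': occ=0, LF[6]=C('l')+0=8+0=8
L[7]='p': occ=0, LF[7]=C('p')+0=16+0=16
L[8]='z': occ=0, LF[8]=C('z')+0=19+0=19
L[9]='y': occ=0, LF[9]=C('y')+0=18+0=18
L[10]='a': occ=0, LF[10]=C('a')+0=1+0=1
L[11]='o': occ=0, LF[11]=C('o')+0=12+0=12
L[12]='h': occ=0, LF[12]=C('h')+0=7+0=7
L[13]='b': occ=1, LF[13]=C('b')+1=2+1=3
L[14]='l': occ=1, LF[14]=C('l')+1=8+1=9
L[15]='o': occ=1, LF[15]=C('o')+1=12+1=13
L[16]='o': occ=2, LF[16]=C('o')+2=12+2=14
L[17]='d': occ=0, LF[17]=C('d')+0=4+0=4
L[18]='x': occ=0, LF[18]=C('x')+0=17+0=17
L[19]='o': occ=3, LF[19]=C('o')+3=12+3=15

Answer: 5 2 0 10 6 11 8 16 19 18 1 12 7 3 9 13 14 4 17 15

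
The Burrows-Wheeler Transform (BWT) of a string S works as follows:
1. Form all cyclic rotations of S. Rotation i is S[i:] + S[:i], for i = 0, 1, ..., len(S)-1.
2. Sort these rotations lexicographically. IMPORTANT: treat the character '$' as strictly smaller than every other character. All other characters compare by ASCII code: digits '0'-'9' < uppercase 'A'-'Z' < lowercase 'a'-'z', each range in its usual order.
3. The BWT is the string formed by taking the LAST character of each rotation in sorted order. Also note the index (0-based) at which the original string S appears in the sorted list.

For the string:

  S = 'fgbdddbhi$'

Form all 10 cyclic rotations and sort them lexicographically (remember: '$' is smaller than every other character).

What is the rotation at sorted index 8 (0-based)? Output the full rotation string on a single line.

All 10 rotations (rotation i = S[i:]+S[:i]):
  rot[0] = fgbdddbhi$
  rot[1] = gbdddbhi$f
  rot[2] = bdddbhi$fg
  rot[3] = dddbhi$fgb
  rot[4] = ddbhi$fgbd
  rot[5] = dbhi$fgbdd
  rot[6] = bhi$fgbddd
  rot[7] = hi$fgbdddb
  rot[8] = i$fgbdddbh
  rot[9] = $fgbdddbhi
Sorted (with $ < everything):
  sorted[0] = $fgbdddbhi
  sorted[1] = bdddbhi$fg
  sorted[2] = bhi$fgbddd
  sorted[3] = dbhi$fgbdd
  sorted[4] = ddbhi$fgbd
  sorted[5] = dddbhi$fgb
  sorted[6] = fgbdddbhi$
  sorted[7] = gbdddbhi$f
  sorted[8] = hi$fgbdddb
  sorted[9] = i$fgbdddbh
sorted[8] = hi$fgbdddb

Answer: hi$fgbdddb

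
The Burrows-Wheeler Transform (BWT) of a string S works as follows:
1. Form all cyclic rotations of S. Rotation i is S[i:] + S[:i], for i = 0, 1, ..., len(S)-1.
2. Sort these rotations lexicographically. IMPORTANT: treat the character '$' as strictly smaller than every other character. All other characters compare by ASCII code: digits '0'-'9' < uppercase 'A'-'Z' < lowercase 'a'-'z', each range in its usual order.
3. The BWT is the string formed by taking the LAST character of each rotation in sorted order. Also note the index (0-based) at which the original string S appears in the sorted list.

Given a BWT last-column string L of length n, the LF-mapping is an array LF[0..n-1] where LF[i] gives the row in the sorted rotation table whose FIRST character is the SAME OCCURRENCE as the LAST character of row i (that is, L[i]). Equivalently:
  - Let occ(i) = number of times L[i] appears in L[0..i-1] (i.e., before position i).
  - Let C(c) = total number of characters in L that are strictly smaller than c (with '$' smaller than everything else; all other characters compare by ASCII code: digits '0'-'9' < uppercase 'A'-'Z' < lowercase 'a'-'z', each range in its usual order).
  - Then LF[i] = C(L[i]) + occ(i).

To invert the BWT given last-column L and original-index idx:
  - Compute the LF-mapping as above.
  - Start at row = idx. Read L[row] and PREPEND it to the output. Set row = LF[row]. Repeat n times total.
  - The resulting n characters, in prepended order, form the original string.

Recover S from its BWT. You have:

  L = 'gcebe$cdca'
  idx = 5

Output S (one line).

Answer: cecdebcag$

Derivation:
LF mapping: 9 3 7 2 8 0 4 6 5 1
Walk LF starting at row 5, prepending L[row]:
  step 1: row=5, L[5]='$', prepend. Next row=LF[5]=0
  step 2: row=0, L[0]='g', prepend. Next row=LF[0]=9
  step 3: row=9, L[9]='a', prepend. Next row=LF[9]=1
  step 4: row=1, L[1]='c', prepend. Next row=LF[1]=3
  step 5: row=3, L[3]='b', prepend. Next row=LF[3]=2
  step 6: row=2, L[2]='e', prepend. Next row=LF[2]=7
  step 7: row=7, L[7]='d', prepend. Next row=LF[7]=6
  step 8: row=6, L[6]='c', prepend. Next row=LF[6]=4
  step 9: row=4, L[4]='e', prepend. Next row=LF[4]=8
  step 10: row=8, L[8]='c', prepend. Next row=LF[8]=5
Reversed output: cecdebcag$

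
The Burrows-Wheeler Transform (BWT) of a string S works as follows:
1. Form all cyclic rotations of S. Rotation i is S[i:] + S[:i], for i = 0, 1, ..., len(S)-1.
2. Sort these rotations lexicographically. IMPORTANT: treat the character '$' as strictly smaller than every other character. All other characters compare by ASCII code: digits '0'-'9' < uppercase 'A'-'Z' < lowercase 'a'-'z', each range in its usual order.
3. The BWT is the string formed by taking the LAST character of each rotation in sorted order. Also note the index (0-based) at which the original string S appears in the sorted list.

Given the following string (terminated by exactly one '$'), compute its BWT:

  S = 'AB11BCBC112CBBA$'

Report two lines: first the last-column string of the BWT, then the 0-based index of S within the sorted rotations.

All 16 rotations (rotation i = S[i:]+S[:i]):
  rot[0] = AB11BCBC112CBBA$
  rot[1] = B11BCBC112CBBA$A
  rot[2] = 11BCBC112CBBA$AB
  rot[3] = 1BCBC112CBBA$AB1
  rot[4] = BCBC112CBBA$AB11
  rot[5] = CBC112CBBA$AB11B
  rot[6] = BC112CBBA$AB11BC
  rot[7] = C112CBBA$AB11BCB
  rot[8] = 112CBBA$AB11BCBC
  rot[9] = 12CBBA$AB11BCBC1
  rot[10] = 2CBBA$AB11BCBC11
  rot[11] = CBBA$AB11BCBC112
  rot[12] = BBA$AB11BCBC112C
  rot[13] = BA$AB11BCBC112CB
  rot[14] = A$AB11BCBC112CBB
  rot[15] = $AB11BCBC112CBBA
Sorted (with $ < everything):
  sorted[0] = $AB11BCBC112CBBA  (last char: 'A')
  sorted[1] = 112CBBA$AB11BCBC  (last char: 'C')
  sorted[2] = 11BCBC112CBBA$AB  (last char: 'B')
  sorted[3] = 12CBBA$AB11BCBC1  (last char: '1')
  sorted[4] = 1BCBC112CBBA$AB1  (last char: '1')
  sorted[5] = 2CBBA$AB11BCBC11  (last char: '1')
  sorted[6] = A$AB11BCBC112CBB  (last char: 'B')
  sorted[7] = AB11BCBC112CBBA$  (last char: '$')
  sorted[8] = B11BCBC112CBBA$A  (last char: 'A')
  sorted[9] = BA$AB11BCBC112CB  (last char: 'B')
  sorted[10] = BBA$AB11BCBC112C  (last char: 'C')
  sorted[11] = BC112CBBA$AB11BC  (last char: 'C')
  sorted[12] = BCBC112CBBA$AB11  (last char: '1')
  sorted[13] = C112CBBA$AB11BCB  (last char: 'B')
  sorted[14] = CBBA$AB11BCBC112  (last char: '2')
  sorted[15] = CBC112CBBA$AB11B  (last char: 'B')
Last column: ACB111B$ABCC1B2B
Original string S is at sorted index 7

Answer: ACB111B$ABCC1B2B
7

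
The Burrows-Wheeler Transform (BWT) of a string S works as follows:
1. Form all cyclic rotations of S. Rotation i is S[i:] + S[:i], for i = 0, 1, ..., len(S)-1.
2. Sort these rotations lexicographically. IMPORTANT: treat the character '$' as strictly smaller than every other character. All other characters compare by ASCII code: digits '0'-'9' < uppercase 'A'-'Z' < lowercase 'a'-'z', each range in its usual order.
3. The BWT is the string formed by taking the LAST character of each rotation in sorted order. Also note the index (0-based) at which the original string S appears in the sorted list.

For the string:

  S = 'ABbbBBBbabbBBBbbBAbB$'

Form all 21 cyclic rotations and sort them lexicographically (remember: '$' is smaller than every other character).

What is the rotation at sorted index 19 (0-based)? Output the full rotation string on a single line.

All 21 rotations (rotation i = S[i:]+S[:i]):
  rot[0] = ABbbBBBbabbBBBbbBAbB$
  rot[1] = BbbBBBbabbBBBbbBAbB$A
  rot[2] = bbBBBbabbBBBbbBAbB$AB
  rot[3] = bBBBbabbBBBbbBAbB$ABb
  rot[4] = BBBbabbBBBbbBAbB$ABbb
  rot[5] = BBbabbBBBbbBAbB$ABbbB
  rot[6] = BbabbBBBbbBAbB$ABbbBB
  rot[7] = babbBBBbbBAbB$ABbbBBB
  rot[8] = abbBBBbbBAbB$ABbbBBBb
  rot[9] = bbBBBbbBAbB$ABbbBBBba
  rot[10] = bBBBbbBAbB$ABbbBBBbab
  rot[11] = BBBbbBAbB$ABbbBBBbabb
  rot[12] = BBbbBAbB$ABbbBBBbabbB
  rot[13] = BbbBAbB$ABbbBBBbabbBB
  rot[14] = bbBAbB$ABbbBBBbabbBBB
  rot[15] = bBAbB$ABbbBBBbabbBBBb
  rot[16] = BAbB$ABbbBBBbabbBBBbb
  rot[17] = AbB$ABbbBBBbabbBBBbbB
  rot[18] = bB$ABbbBBBbabbBBBbbBA
  rot[19] = B$ABbbBBBbabbBBBbbBAb
  rot[20] = $ABbbBBBbabbBBBbbBAbB
Sorted (with $ < everything):
  sorted[0] = $ABbbBBBbabbBBBbbBAbB
  sorted[1] = ABbbBBBbabbBBBbbBAbB$
  sorted[2] = AbB$ABbbBBBbabbBBBbbB
  sorted[3] = B$ABbbBBBbabbBBBbbBAb
  sorted[4] = BAbB$ABbbBBBbabbBBBbb
  sorted[5] = BBBbabbBBBbbBAbB$ABbb
  sorted[6] = BBBbbBAbB$ABbbBBBbabb
  sorted[7] = BBbabbBBBbbBAbB$ABbbB
  sorted[8] = BBbbBAbB$ABbbBBBbabbB
  sorted[9] = BbabbBBBbbBAbB$ABbbBB
  sorted[10] = BbbBAbB$ABbbBBBbabbBB
  sorted[11] = BbbBBBbabbBBBbbBAbB$A
  sorted[12] = abbBBBbbBAbB$ABbbBBBb
  sorted[13] = bB$ABbbBBBbabbBBBbbBA
  sorted[14] = bBAbB$ABbbBBBbabbBBBb
  sorted[15] = bBBBbabbBBBbbBAbB$ABb
  sorted[16] = bBBBbbBAbB$ABbbBBBbab
  sorted[17] = babbBBBbbBAbB$ABbbBBB
  sorted[18] = bbBAbB$ABbbBBBbabbBBB
  sorted[19] = bbBBBbabbBBBbbBAbB$AB
  sorted[20] = bbBBBbbBAbB$ABbbBBBba
sorted[19] = bbBBBbabbBBBbbBAbB$AB

Answer: bbBBBbabbBBBbbBAbB$AB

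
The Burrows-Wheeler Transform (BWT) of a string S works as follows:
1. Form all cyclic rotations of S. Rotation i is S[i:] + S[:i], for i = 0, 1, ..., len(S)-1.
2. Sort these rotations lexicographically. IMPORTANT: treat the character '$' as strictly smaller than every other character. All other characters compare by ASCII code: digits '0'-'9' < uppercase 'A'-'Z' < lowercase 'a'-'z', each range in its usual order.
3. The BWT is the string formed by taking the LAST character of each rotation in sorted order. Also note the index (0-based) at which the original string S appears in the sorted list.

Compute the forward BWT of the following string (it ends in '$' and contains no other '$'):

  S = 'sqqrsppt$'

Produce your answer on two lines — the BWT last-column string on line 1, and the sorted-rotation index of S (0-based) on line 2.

Answer: tspsqqr$p
7

Derivation:
All 9 rotations (rotation i = S[i:]+S[:i]):
  rot[0] = sqqrsppt$
  rot[1] = qqrsppt$s
  rot[2] = qrsppt$sq
  rot[3] = rsppt$sqq
  rot[4] = sppt$sqqr
  rot[5] = ppt$sqqrs
  rot[6] = pt$sqqrsp
  rot[7] = t$sqqrspp
  rot[8] = $sqqrsppt
Sorted (with $ < everything):
  sorted[0] = $sqqrsppt  (last char: 't')
  sorted[1] = ppt$sqqrs  (last char: 's')
  sorted[2] = pt$sqqrsp  (last char: 'p')
  sorted[3] = qqrsppt$s  (last char: 's')
  sorted[4] = qrsppt$sq  (last char: 'q')
  sorted[5] = rsppt$sqq  (last char: 'q')
  sorted[6] = sppt$sqqr  (last char: 'r')
  sorted[7] = sqqrsppt$  (last char: '$')
  sorted[8] = t$sqqrspp  (last char: 'p')
Last column: tspsqqr$p
Original string S is at sorted index 7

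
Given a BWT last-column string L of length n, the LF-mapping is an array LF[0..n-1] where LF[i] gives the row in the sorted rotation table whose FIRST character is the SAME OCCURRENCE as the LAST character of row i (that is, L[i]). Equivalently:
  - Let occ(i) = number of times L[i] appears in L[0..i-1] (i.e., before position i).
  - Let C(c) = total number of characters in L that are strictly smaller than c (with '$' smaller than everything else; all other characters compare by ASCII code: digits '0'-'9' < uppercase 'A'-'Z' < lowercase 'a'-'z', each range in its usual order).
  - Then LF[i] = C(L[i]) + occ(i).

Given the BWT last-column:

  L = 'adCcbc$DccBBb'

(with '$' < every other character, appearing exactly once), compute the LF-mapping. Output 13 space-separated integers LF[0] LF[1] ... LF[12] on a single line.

Answer: 5 12 3 8 6 9 0 4 10 11 1 2 7

Derivation:
Char counts: '$':1, 'B':2, 'C':1, 'D':1, 'a':1, 'b':2, 'c':4, 'd':1
C (first-col start): C('$')=0, C('B')=1, C('C')=3, C('D')=4, C('a')=5, C('b')=6, C('c')=8, C('d')=12
L[0]='a': occ=0, LF[0]=C('a')+0=5+0=5
L[1]='d': occ=0, LF[1]=C('d')+0=12+0=12
L[2]='C': occ=0, LF[2]=C('C')+0=3+0=3
L[3]='c': occ=0, LF[3]=C('c')+0=8+0=8
L[4]='b': occ=0, LF[4]=C('b')+0=6+0=6
L[5]='c': occ=1, LF[5]=C('c')+1=8+1=9
L[6]='$': occ=0, LF[6]=C('$')+0=0+0=0
L[7]='D': occ=0, LF[7]=C('D')+0=4+0=4
L[8]='c': occ=2, LF[8]=C('c')+2=8+2=10
L[9]='c': occ=3, LF[9]=C('c')+3=8+3=11
L[10]='B': occ=0, LF[10]=C('B')+0=1+0=1
L[11]='B': occ=1, LF[11]=C('B')+1=1+1=2
L[12]='b': occ=1, LF[12]=C('b')+1=6+1=7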